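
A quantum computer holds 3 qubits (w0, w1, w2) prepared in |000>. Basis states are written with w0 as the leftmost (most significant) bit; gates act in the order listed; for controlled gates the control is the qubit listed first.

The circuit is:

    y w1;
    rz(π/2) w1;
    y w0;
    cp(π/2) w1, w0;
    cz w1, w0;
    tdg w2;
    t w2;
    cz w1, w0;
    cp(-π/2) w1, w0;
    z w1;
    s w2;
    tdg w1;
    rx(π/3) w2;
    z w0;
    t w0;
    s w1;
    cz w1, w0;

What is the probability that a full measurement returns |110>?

A full measurement returns |110> with probability 3/4.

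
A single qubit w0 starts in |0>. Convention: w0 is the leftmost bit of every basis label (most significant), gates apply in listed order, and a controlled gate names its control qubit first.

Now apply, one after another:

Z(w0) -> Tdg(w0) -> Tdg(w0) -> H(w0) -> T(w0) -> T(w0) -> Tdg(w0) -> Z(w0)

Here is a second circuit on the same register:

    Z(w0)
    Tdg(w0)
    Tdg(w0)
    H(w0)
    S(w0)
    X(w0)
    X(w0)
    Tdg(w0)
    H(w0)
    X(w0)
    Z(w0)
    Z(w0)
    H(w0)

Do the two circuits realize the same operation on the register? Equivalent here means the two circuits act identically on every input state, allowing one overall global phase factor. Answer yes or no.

Yes — the two circuits implement the same unitary up to a global phase.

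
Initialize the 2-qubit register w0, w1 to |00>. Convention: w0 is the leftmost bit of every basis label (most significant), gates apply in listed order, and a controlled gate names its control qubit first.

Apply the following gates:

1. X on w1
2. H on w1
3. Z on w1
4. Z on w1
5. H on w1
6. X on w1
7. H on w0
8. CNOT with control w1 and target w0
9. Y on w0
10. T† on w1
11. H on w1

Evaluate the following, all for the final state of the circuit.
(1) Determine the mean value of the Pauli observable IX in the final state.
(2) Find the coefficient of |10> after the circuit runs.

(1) The expectation value of IX is 1. Key observation: steps 1-6 multiply out to the identity, so the circuit reduces to the remaining gates.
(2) The amplitude on |10> is I/2.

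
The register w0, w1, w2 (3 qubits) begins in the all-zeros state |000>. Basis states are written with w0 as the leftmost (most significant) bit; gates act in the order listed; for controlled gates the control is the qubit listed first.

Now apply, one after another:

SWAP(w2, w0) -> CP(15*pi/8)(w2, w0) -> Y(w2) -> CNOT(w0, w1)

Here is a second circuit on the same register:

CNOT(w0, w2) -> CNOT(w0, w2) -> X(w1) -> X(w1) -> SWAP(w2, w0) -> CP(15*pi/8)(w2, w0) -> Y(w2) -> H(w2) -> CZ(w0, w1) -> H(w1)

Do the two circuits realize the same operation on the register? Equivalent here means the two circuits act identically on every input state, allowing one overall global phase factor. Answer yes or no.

No — the two circuits implement different unitaries, even allowing a global phase.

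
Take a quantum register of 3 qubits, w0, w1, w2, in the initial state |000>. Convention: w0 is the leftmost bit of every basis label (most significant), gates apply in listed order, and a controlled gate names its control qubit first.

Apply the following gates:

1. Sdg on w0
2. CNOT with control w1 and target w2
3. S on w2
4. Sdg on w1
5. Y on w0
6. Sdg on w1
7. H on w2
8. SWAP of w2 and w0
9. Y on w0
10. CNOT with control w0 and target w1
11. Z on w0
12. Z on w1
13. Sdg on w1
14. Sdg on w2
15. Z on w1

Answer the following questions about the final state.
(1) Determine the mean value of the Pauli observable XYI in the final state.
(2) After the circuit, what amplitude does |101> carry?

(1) The observable XYI averages to -1.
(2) The amplitude on |101> is 0.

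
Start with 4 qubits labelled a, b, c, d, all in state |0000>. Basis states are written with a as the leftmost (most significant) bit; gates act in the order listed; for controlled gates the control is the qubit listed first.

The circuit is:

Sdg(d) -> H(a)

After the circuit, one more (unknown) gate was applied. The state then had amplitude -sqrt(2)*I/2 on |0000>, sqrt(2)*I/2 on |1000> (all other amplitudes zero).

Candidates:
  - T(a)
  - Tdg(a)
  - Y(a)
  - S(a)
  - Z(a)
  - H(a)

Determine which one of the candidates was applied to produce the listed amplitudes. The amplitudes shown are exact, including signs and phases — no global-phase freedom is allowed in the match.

It was Y(a) that produced the state shown.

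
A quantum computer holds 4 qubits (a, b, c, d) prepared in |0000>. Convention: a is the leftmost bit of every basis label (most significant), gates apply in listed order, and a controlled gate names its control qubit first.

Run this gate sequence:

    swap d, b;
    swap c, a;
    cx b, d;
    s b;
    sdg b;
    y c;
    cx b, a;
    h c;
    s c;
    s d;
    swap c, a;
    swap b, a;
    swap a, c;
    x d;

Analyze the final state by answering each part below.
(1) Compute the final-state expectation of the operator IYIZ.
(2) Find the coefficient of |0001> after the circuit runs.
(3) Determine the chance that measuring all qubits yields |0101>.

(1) The expectation value of IYIZ is 1.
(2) |0001> carries amplitude sqrt(2)*I/2 in the final state.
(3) The probability of measuring |0101> is 1/2.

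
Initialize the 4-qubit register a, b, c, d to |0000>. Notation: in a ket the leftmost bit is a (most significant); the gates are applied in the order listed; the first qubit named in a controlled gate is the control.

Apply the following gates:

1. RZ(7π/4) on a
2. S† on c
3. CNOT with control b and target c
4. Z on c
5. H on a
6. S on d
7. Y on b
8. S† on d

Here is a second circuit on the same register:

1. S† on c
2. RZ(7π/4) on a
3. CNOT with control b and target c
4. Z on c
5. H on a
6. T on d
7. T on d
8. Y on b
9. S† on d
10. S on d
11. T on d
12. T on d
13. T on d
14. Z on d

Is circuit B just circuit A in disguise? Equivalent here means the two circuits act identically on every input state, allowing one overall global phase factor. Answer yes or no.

No — the two circuits implement different unitaries, even allowing a global phase.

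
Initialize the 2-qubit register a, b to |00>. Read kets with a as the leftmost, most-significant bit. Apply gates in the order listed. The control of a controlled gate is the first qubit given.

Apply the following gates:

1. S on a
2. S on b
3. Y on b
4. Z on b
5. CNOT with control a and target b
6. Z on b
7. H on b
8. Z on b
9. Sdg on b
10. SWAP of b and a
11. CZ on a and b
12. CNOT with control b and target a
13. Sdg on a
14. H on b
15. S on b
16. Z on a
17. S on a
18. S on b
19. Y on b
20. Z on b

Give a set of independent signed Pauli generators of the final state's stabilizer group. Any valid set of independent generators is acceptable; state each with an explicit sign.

The stabilizer group can be generated by +YI, -IX, among other valid generating sets.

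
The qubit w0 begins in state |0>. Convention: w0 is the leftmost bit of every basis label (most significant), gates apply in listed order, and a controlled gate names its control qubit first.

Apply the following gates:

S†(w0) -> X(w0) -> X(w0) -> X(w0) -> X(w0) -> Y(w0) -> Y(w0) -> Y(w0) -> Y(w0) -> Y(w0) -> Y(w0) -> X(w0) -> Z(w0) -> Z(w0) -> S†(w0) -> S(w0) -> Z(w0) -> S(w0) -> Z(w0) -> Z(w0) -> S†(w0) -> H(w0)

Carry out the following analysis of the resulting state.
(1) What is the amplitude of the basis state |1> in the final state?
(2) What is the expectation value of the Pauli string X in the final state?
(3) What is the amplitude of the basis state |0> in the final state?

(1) The final state's coefficient on |1> equals sqrt(2)/2.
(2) The observable X averages to -1.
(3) |0> carries amplitude -sqrt(2)/2 in the final state.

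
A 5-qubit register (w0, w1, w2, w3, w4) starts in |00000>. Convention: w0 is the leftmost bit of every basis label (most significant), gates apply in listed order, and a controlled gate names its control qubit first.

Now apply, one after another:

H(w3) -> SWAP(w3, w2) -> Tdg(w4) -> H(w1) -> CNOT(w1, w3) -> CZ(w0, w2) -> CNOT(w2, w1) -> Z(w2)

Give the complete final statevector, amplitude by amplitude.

The final amplitudes are 1/2 on |00000>, -1/2 on |00110>, 1/2 on |01010>, -1/2 on |01100>, and 0 on every other basis state.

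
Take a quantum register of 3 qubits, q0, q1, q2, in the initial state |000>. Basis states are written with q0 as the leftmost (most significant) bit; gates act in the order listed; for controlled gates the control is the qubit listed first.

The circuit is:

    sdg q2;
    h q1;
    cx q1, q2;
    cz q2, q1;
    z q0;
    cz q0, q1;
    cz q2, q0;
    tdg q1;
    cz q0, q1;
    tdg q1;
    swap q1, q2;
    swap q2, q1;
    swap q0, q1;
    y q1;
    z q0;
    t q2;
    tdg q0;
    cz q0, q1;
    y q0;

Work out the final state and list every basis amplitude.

The resulting statevector has amplitude sqrt(2)*I/2 on |011>, -sqrt(2)/2 on |110>, and 0 on every other basis state.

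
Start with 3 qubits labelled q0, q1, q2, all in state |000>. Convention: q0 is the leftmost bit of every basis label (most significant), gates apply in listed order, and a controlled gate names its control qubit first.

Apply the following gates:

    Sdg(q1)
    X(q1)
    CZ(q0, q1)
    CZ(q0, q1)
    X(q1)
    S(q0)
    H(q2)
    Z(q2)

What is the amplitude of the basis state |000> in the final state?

The final state's coefficient on |000> equals sqrt(2)/2. Key observation: the block from step 2 through step 5 cancels to the identity and can be dropped.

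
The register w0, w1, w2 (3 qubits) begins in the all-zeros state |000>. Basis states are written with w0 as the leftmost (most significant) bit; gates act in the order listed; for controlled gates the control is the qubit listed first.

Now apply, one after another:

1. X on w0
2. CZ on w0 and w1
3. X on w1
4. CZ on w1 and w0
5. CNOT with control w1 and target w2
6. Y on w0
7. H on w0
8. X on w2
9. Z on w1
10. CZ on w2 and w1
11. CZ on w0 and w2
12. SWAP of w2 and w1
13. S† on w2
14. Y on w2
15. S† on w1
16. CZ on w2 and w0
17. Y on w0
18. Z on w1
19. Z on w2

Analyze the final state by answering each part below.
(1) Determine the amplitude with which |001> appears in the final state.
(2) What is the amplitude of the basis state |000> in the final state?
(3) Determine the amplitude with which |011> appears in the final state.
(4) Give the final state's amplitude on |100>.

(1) The final state's coefficient on |001> equals 0.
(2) The final state's coefficient on |000> equals sqrt(2)/2.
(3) The amplitude on |011> is 0.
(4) |100> carries amplitude -sqrt(2)/2 in the final state.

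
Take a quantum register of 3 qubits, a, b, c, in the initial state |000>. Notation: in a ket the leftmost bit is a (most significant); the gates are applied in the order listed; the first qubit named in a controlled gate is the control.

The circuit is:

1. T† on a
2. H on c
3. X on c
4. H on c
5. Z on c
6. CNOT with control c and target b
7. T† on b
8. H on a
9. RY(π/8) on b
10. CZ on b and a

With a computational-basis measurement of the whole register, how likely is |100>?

Outcome |100> occurs with probability cos(pi/16)**2/2. Key observation: the block from step 2 through step 5 cancels to the identity and can be dropped.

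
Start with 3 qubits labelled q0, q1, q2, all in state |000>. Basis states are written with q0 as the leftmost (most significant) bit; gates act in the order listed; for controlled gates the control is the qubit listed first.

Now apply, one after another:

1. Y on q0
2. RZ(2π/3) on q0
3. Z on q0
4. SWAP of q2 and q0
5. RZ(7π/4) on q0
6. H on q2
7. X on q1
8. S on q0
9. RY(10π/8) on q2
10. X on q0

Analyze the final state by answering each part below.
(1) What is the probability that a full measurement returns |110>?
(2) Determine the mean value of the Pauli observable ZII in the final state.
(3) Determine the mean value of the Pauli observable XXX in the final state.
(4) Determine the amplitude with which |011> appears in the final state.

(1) The probability of measuring |110> is 1/2 - sqrt(2)/4.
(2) The observable ZII averages to -1.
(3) In the final state, XXX has expectation 0.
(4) The final state's coefficient on |011> equals 0.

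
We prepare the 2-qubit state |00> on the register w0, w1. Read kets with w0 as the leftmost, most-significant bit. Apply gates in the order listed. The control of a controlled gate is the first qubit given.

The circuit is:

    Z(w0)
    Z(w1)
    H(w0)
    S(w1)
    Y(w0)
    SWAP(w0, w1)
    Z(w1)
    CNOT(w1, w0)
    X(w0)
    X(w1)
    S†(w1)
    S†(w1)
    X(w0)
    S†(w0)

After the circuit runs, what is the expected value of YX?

The observable YX averages to 1.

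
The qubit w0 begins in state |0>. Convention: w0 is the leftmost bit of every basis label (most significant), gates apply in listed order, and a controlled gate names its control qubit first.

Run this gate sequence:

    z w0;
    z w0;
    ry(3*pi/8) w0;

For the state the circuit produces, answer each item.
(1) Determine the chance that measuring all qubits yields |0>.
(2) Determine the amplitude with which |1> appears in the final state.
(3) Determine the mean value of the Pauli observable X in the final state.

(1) A full measurement returns |0> with probability cos(3*pi/16)**2.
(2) The amplitude on |1> is sin(3*pi/16).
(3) The expectation value of X is sqrt(sqrt(2) + 2)/2.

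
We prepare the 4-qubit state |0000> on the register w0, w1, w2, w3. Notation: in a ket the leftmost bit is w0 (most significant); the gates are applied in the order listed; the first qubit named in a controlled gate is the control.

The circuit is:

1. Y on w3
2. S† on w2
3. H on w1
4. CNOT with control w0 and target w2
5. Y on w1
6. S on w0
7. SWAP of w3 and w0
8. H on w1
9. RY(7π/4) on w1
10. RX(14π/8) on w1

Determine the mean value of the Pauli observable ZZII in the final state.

The observable ZZII averages to 1/2.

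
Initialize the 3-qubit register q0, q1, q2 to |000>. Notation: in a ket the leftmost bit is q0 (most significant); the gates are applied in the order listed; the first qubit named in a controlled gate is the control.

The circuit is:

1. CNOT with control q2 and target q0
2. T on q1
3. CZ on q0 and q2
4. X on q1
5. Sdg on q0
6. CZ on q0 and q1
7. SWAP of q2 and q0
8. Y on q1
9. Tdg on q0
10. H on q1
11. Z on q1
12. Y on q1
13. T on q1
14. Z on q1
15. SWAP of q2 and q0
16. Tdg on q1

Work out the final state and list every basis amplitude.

The resulting statevector has amplitude sqrt(2)/2 on |000>, -sqrt(2)/2 on |010>, and 0 on every other basis state.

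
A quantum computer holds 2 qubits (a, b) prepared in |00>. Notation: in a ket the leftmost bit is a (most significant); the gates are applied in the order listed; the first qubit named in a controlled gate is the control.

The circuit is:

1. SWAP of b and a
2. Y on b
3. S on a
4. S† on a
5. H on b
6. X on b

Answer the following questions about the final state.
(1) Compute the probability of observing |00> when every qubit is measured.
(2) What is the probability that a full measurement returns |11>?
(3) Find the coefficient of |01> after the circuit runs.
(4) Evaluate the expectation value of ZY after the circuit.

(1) The probability of measuring |00> is 1/2.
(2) A full measurement returns |11> with probability 0.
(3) The amplitude on |01> is sqrt(2)*I/2.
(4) The observable ZY averages to 0.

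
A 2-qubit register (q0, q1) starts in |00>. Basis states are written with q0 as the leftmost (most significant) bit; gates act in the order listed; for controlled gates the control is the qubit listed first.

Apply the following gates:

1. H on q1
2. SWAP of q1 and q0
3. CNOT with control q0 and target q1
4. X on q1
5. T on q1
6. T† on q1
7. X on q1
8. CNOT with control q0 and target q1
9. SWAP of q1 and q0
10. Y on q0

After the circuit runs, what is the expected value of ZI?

The expectation value of ZI is -1. Key observation: gates 3-8 undo each other exactly, leaving only the rest of the circuit to track.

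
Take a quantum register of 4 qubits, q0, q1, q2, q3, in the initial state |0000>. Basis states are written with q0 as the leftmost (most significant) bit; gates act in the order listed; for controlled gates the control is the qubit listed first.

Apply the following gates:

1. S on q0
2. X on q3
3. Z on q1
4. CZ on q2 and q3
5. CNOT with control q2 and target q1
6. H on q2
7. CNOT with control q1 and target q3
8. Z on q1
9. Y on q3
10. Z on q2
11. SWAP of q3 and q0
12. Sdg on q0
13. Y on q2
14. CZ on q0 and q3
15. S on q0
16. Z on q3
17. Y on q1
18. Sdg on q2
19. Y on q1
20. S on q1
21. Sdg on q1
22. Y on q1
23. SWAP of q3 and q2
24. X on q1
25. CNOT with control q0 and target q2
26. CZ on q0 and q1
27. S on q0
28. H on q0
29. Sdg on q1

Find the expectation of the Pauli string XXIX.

The expectation value of XXIX is 0. Key observation: steps 19-22 multiply out to the identity, so the circuit reduces to the remaining gates.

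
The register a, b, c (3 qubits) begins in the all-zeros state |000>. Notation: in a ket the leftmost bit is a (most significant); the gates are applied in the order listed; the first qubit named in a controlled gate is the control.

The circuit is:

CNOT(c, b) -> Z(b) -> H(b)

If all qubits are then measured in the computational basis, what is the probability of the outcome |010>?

A full measurement returns |010> with probability 1/2.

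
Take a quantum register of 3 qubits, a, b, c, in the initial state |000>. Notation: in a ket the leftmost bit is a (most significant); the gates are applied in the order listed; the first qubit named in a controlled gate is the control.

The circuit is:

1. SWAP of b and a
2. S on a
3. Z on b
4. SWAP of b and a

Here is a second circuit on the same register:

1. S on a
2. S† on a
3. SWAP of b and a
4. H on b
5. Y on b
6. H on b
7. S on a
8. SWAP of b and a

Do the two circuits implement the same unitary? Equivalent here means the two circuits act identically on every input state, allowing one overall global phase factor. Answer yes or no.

No, they are not equivalent — no single phase factor reconciles the two unitaries.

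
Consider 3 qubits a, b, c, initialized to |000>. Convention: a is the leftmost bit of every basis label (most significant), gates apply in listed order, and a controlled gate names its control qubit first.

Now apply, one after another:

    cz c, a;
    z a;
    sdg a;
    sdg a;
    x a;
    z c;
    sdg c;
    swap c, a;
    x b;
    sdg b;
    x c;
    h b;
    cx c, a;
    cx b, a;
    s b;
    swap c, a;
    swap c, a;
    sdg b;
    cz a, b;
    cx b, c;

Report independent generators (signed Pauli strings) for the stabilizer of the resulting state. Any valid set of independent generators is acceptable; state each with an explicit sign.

The final state is stabilized by the group generated by +XXX, +ZIZ, +IZZ; other independent generating sets are equally valid. Key observation: the block from step 15 through step 18 cancels to the identity and can be dropped.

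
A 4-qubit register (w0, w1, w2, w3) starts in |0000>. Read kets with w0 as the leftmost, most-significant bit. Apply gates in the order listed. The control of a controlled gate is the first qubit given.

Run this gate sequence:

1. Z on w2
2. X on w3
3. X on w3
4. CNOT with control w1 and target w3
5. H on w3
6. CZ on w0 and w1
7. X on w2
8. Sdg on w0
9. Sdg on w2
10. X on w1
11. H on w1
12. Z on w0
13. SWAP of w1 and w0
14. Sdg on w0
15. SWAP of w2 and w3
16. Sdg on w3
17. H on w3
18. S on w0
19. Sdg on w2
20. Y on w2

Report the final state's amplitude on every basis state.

The resulting statevector has amplitude sqrt(2)/4 on |0000>, -sqrt(2)/4 on |0001>, -sqrt(2)*I/4 on |0010>, sqrt(2)*I/4 on |0011>, 0 on |0100>, 0 on |0101>, 0 on |0110>, 0 on |0111>, -sqrt(2)/4 on |1000>, sqrt(2)/4 on |1001>, sqrt(2)*I/4 on |1010>, -sqrt(2)*I/4 on |1011>, 0 on |1100>, 0 on |1101>, 0 on |1110>, 0 on |1111>.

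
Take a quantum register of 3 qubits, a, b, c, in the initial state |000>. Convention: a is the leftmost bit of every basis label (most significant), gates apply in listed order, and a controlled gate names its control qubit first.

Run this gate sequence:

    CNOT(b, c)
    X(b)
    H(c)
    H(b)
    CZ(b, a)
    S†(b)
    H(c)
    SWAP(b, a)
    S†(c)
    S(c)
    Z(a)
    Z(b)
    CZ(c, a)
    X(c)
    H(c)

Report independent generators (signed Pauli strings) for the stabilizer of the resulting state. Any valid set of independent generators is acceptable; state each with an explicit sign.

One valid set of independent stabilizer generators is -YII, -IIX, +IZI (any independent generating set of the same group is equally correct).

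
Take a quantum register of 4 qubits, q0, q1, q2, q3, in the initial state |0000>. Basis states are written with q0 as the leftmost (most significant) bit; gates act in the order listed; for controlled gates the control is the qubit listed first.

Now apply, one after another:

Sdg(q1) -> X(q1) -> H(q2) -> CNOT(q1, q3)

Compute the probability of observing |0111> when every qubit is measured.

The probability of measuring |0111> is 1/2.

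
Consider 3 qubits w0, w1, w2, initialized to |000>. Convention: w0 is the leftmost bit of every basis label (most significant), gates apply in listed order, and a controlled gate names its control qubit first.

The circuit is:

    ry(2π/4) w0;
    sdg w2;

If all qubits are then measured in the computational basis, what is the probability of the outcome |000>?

Outcome |000> occurs with probability 1/2.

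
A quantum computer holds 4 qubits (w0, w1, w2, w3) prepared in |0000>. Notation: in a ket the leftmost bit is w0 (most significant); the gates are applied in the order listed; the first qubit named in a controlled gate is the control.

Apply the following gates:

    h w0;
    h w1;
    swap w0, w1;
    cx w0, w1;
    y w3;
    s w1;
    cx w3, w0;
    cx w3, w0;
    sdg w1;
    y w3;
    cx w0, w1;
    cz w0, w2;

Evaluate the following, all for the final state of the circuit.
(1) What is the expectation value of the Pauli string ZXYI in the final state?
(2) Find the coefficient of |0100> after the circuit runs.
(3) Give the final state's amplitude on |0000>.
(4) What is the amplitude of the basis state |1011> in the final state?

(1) The observable ZXYI averages to 0. Key observation: the block from step 4 through step 11 cancels to the identity and can be dropped.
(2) |0100> carries amplitude 1/2 in the final state.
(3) The final state's coefficient on |0000> equals 1/2.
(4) The amplitude on |1011> is 0.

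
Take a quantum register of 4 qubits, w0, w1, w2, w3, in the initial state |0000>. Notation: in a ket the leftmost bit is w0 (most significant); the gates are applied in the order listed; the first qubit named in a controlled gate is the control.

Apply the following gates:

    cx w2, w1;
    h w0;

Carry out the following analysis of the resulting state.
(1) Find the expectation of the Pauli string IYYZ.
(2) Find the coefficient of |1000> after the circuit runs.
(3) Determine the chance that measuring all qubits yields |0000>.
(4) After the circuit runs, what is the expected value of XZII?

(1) In the final state, IYYZ has expectation 0.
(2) |1000> carries amplitude sqrt(2)/2 in the final state.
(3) The probability of measuring |0000> is 1/2.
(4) The expectation value of XZII is 1.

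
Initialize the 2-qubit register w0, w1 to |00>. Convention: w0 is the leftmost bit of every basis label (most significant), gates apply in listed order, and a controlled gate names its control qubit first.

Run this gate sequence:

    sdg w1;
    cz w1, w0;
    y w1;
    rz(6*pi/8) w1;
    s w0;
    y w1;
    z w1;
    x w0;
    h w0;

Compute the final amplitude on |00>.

The final state's coefficient on |00> equals sqrt(2)*exp(3*I*pi/8)/2.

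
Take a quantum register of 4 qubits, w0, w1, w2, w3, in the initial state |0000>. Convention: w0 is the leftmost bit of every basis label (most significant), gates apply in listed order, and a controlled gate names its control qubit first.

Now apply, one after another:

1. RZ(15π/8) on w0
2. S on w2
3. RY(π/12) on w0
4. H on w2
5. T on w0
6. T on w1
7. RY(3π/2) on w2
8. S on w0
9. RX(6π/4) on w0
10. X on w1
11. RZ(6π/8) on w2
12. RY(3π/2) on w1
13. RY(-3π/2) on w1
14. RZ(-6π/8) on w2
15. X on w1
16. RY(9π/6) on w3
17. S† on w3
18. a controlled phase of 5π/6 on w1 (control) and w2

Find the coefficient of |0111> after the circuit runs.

|0111> carries amplitude 0 in the final state. Key observation: the block from step 10 through step 15 cancels to the identity and can be dropped.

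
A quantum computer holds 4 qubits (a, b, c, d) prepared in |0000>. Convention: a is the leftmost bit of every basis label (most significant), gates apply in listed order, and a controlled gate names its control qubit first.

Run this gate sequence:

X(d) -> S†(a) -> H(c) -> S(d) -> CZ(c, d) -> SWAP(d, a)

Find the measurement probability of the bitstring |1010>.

The probability of measuring |1010> is 1/2.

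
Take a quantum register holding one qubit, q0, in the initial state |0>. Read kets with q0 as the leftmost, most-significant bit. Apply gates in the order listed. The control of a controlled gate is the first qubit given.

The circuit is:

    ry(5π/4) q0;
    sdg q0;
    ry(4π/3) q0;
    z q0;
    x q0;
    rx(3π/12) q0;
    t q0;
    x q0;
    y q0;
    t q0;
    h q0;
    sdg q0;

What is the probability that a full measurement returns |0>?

A full measurement returns |0> with probability 7/8.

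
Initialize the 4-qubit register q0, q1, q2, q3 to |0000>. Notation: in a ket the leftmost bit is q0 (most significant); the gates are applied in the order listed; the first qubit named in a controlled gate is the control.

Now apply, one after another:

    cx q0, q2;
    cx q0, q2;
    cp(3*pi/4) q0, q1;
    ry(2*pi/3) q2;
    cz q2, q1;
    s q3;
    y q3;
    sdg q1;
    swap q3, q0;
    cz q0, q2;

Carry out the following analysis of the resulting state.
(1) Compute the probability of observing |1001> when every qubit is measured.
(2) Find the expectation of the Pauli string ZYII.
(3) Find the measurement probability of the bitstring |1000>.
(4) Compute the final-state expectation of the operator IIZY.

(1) The probability of measuring |1001> is 0. Key observation: the block from step 1 through step 2 cancels to the identity and can be dropped.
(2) In the final state, ZYII has expectation 0.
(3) A full measurement returns |1000> with probability 1/4.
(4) The expectation value of IIZY is 0.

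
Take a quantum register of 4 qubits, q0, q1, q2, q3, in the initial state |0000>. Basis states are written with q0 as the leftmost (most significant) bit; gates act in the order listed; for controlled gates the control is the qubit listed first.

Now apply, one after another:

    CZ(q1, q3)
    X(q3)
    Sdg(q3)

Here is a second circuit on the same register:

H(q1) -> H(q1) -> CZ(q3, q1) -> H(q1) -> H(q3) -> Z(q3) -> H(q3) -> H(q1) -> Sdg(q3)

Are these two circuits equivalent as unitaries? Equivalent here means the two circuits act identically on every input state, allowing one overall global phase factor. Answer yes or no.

Yes — the two circuits implement the same unitary up to a global phase.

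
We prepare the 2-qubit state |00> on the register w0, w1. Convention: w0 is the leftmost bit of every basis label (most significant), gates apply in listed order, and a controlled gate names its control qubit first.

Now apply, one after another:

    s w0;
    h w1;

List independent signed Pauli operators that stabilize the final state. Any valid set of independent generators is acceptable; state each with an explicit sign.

One valid set of independent stabilizer generators is +IX, +ZI (any independent generating set of the same group is equally correct).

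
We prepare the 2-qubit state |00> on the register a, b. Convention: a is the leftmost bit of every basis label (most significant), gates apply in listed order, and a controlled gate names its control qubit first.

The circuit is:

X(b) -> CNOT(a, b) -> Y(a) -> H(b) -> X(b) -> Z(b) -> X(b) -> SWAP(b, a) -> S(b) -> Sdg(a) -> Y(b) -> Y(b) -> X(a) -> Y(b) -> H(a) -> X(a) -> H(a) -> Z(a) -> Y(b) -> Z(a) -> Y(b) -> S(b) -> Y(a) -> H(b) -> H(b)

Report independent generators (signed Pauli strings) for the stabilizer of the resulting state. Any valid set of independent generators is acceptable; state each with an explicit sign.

One valid set of independent stabilizer generators is -YI, +IZ (any independent generating set of the same group is equally correct). Key observation: the block from step 15 through step 18 cancels to the identity and can be dropped.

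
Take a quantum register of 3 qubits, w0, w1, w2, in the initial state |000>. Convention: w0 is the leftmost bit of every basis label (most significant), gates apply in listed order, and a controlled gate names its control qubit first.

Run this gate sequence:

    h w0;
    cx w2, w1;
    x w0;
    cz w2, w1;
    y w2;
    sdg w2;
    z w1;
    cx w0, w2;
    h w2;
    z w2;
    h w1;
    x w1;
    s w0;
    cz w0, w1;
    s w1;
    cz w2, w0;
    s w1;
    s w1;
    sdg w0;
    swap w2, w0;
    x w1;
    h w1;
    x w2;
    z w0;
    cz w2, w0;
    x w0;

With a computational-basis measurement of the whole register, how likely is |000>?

The probability of measuring |000> is 1/8.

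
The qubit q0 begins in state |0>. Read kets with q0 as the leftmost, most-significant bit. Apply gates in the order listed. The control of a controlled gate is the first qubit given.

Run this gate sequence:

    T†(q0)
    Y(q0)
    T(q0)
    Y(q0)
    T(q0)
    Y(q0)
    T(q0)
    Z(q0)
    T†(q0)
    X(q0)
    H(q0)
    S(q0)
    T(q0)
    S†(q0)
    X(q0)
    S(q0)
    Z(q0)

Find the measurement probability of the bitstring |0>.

The probability of measuring |0> is 1/2.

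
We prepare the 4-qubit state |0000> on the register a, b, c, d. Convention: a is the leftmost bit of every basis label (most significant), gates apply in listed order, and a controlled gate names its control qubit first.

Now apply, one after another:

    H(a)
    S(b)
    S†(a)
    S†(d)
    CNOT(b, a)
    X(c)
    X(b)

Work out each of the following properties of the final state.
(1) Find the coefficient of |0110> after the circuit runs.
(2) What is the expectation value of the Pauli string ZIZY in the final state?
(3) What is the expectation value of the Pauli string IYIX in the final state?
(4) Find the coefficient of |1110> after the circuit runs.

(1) |0110> carries amplitude sqrt(2)/2 in the final state.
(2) The observable ZIZY averages to 0.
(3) The observable IYIX averages to 0.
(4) The amplitude on |1110> is -sqrt(2)*I/2.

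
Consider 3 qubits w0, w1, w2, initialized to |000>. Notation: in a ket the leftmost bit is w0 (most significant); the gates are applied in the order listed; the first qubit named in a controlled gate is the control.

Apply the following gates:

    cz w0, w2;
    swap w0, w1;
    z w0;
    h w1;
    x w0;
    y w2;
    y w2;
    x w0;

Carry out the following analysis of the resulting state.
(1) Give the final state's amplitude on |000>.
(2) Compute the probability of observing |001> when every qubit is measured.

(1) The amplitude on |000> is sqrt(2)/2. Key observation: gates 5-8 undo each other exactly, leaving only the rest of the circuit to track.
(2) The probability of measuring |001> is 0.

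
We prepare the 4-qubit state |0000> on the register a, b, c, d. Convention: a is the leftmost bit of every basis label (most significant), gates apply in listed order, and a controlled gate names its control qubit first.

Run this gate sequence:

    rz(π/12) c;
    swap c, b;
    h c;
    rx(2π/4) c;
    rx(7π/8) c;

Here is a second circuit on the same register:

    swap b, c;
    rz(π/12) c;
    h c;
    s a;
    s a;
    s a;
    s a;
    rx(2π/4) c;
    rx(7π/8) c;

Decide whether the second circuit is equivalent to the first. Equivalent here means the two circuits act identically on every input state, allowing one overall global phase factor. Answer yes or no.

No: there is an input state on which the two circuits produce genuinely different outputs (not merely differing by a phase).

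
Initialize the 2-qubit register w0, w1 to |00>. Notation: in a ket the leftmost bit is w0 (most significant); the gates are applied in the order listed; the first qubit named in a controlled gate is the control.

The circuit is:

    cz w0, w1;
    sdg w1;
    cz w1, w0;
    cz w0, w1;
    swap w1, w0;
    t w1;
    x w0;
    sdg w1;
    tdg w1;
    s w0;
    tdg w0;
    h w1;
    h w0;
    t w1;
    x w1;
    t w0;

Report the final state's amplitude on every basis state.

The final amplitudes are I/2 on |00>, exp(I*pi/4)/2 on |01>, -exp(3*I*pi/4)/2 on |10>, -I/2 on |11>.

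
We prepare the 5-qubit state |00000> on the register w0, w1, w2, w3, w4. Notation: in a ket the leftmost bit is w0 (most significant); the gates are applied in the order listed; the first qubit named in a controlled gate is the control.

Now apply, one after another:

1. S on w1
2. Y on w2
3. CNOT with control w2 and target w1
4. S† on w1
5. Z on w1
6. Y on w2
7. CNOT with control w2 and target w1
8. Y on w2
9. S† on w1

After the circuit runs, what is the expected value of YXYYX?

The expectation value of YXYYX is 0.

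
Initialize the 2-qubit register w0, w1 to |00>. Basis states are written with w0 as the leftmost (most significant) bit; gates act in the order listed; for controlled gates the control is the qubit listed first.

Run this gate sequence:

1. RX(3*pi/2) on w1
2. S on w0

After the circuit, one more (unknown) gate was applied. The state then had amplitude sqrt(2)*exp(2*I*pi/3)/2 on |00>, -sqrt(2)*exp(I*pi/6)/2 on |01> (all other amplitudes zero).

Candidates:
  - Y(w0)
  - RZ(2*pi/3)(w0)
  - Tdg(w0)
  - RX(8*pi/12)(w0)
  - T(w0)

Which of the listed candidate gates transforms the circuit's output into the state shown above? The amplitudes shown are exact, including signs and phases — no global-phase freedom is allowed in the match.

The applied gate was RZ(2*pi/3)(w0).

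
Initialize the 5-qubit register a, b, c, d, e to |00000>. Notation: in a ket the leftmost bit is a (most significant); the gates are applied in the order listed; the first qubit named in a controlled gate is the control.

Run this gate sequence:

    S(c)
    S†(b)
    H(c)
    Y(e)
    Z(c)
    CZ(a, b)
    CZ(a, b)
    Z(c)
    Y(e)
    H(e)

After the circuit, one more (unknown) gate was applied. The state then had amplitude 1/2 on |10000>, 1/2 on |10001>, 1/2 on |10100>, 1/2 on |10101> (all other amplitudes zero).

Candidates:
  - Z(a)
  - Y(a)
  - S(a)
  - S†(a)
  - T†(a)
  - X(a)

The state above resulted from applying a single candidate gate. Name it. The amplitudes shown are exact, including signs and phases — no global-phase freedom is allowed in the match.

The applied gate was X(a). Key observation: gates 4-9 undo each other exactly, leaving only the rest of the circuit to track.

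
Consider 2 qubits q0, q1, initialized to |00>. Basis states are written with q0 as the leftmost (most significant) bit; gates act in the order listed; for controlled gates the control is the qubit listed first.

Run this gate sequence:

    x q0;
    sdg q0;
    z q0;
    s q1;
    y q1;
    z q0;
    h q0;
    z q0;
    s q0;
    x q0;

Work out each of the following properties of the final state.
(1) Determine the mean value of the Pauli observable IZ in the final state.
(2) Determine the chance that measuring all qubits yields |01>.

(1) The observable IZ averages to -1.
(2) Outcome |01> occurs with probability 1/2.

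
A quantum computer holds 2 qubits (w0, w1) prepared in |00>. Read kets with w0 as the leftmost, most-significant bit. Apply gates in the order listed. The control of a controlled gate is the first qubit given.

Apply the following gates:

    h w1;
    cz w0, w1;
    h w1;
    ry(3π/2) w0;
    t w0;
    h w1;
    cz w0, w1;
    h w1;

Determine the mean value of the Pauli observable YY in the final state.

The observable YY averages to sqrt(2)/2.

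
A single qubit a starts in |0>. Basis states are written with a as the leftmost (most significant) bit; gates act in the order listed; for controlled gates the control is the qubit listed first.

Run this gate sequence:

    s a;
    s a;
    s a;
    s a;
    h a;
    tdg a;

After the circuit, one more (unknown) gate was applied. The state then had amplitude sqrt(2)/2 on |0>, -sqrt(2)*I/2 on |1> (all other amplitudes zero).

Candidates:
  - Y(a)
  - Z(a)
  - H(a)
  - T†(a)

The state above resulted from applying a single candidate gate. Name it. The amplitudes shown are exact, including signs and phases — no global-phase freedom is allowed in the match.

It was T†(a) that produced the state shown. Key observation: gates 1-4 undo each other exactly, leaving only the rest of the circuit to track.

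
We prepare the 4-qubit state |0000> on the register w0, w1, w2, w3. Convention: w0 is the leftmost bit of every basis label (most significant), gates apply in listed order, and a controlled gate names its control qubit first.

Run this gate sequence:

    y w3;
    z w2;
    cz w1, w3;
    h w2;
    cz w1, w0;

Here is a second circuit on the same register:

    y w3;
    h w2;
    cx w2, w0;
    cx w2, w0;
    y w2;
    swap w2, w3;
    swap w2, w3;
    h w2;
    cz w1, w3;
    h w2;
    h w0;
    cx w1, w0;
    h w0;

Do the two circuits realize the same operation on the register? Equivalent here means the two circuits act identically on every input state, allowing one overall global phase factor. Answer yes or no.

No — the two circuits implement different unitaries, even allowing a global phase.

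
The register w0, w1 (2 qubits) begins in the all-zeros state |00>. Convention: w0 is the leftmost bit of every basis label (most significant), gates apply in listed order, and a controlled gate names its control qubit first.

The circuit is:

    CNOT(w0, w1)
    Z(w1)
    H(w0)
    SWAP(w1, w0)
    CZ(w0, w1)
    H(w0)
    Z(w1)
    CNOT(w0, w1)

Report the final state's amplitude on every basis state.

The resulting statevector has amplitude 1/2 on |00>, -1/2 on |01>, -1/2 on |10>, 1/2 on |11>.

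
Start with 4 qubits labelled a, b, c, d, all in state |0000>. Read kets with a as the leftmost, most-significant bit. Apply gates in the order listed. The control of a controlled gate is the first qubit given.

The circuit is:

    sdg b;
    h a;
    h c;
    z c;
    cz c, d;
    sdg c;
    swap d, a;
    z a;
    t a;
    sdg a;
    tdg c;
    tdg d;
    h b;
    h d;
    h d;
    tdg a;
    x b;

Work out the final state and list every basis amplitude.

The resulting statevector has amplitude sqrt(2)/4 on |0000>, -sqrt(2)*exp(3*I*pi/4)/4 on |0001>, sqrt(2)*exp(I*pi/4)/4 on |0010>, sqrt(2)/4 on |0011>, sqrt(2)/4 on |0100>, -sqrt(2)*exp(3*I*pi/4)/4 on |0101>, sqrt(2)*exp(I*pi/4)/4 on |0110>, sqrt(2)/4 on |0111>, 0 on |1000>, 0 on |1001>, 0 on |1010>, 0 on |1011>, 0 on |1100>, 0 on |1101>, 0 on |1110>, 0 on |1111>.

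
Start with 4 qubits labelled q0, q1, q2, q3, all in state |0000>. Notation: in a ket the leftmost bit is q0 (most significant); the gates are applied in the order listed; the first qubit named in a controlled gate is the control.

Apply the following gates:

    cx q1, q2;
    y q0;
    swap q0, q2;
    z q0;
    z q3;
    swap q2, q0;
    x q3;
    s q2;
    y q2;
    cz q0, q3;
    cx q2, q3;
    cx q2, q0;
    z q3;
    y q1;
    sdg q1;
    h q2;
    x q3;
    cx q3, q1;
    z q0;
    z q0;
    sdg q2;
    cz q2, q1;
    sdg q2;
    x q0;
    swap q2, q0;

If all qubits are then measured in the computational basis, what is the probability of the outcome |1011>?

Outcome |1011> occurs with probability 1/2.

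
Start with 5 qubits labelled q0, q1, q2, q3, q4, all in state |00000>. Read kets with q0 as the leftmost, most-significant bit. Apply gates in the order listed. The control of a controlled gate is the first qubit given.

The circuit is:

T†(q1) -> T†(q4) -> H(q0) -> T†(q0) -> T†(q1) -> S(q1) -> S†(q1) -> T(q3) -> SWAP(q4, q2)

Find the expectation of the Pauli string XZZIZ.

In the final state, XZZIZ has expectation sqrt(2)/2. Key observation: steps 6-7 multiply out to the identity, so the circuit reduces to the remaining gates.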